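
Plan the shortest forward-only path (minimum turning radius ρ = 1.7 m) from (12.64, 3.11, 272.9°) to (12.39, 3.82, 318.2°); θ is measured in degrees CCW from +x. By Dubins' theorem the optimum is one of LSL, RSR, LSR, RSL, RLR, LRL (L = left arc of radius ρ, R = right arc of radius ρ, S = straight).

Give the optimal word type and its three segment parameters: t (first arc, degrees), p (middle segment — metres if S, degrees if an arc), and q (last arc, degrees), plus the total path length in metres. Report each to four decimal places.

LRL: t = 2.7767°, p = 324.7434°, q = 7.2667°, L = 9.9333 m

Let ψ = atan2(Δy, Δx) = atan2(0.71, -0.25) = 109.3978° be the start→goal bearing.
Normalize: d = |goal − start| / ρ = 0.752728/1.7 = 0.442781, α = (θ_start − ψ) mod 360° = 163.5022° = 2.853652 rad, β = (θ_goal − ψ) mod 360° = 208.8022° = 3.644286 rad.
Common terms: sin α = 0.283979, cos α = -0.958831, sin β = -0.481787, cos β = -0.876288, cos(α−β) = 0.703395, d² = 0.196055. Work in radians in the unit-radius frame; every candidate has L = ρ·(t + p + q).
LSL: p² = 2 + d² − 2cos(α−β) + 2d(sin α − sin β) = 1.467400; p = √p² = 1.211363; φ = atan2(cos β − cos α, d + sin α − sin β) = 0.068193 rad; t = (φ − α) mod 2π = 3.497727 rad, q = (β − φ) mod 2π = 3.576093 rad → L = 1.7·(3.497727 + 1.211363 + 3.576093) = 1.7·8.285182 = 14.084810 m
RSR: p² = 2 + d² − 2cos(α−β) + 2d(sin β − sin α) = 0.111132; p = √p² = 0.333365; φ = atan2(cos α − cos β, d − sin α + sin β) = -2.891387 rad; t = (α − φ) mod 2π = 5.745038 rad, q = (φ − β) mod 2π = 6.030698 rad → L = 1.7·(5.745038 + 0.333365 + 6.030698) = 1.7·12.109101 = 20.585472 m
LSR: p² = d² − 2 + 2cos(α−β) + 2d(sin α + sin β) = -0.572327 < 0 → infeasible
RSL: p² = d² − 2 + 2cos(α−β) − 2d(sin α + sin β) = -0.221983 < 0 → infeasible
RLR: c = (6 − d² + 2cos(α−β) + 2d(sin α − sin β))/8 = 0.986108; p = 2π − arccos c = 6.116309 rad; φ = atan2(cos α − cos β, d − sin α + sin β) = -2.891387 rad; t = (α − φ + p/2) mod 2π = 2.520008 rad, q = (α − β − t + p) mod 2π = 2.805667 rad → L = 1.7·(2.520008 + 6.116309 + 2.805667) = 1.7·11.441984 = 19.451373 m
LRL: c = (6 − d² + 2cos(α−β) − 2d(sin α − sin β))/8 = 0.816575; p = 2π − arccos c = 5.667841 rad; φ = atan2(cos β − cos α, d + sin α − sin β) = 0.068193 rad; t = (φ − α + p/2) mod 2π = 0.048462 rad, q = (β − α − t + p) mod 2π = 0.126828 rad → L = 1.7·(0.048462 + 5.667841 + 0.126828) = 1.7·5.843132 = 9.933324 m
Shortest: LRL with L = 9.933324 m ≈ 9.9333 m
Convert LRL to answer units (arcs ×180/π): t = 0.048462·180/π = 2.7767°, p = 5.667841·180/π = 324.7434°, q = 0.126828·180/π = 7.2667°, L = 9.9333 m.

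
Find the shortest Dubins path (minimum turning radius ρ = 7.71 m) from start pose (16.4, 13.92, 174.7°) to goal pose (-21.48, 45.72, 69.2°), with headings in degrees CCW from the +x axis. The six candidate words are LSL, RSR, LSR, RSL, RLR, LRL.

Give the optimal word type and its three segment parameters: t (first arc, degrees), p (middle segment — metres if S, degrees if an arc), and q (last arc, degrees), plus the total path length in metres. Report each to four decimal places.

RSR: t = 28.9700°, p = 37.9779 m, q = 76.5300°, L = 52.1745 m

Let ψ = atan2(Δy, Δx) = atan2(31.80, -37.88) = 139.9868° be the start→goal bearing.
Normalize: d = |goal − start| / ρ = 49.458411/7.71 = 6.414839, α = (θ_start − ψ) mod 360° = 34.7132° = 0.605860 rad, β = (θ_goal − ψ) mod 360° = 289.2132° = 5.047723 rad.
Common terms: sin α = 0.569469, cos α = 0.822013, sin β = -0.944300, cos β = 0.329085, cos(α−β) = -0.267238, d² = 41.150163. Work in radians in the unit-radius frame; every candidate has L = ρ·(t + p + q).
LSL: p² = 2 + d² − 2cos(α−β) + 2d(sin α − sin β) = 63.105819; p = √p² = 7.943917; φ = atan2(cos β − cos α, d + sin α − sin β) = -0.062091 rad; t = (φ − α) mod 2π = 5.615234 rad, q = (β − φ) mod 2π = 5.109814 rad → L = 7.71·(5.615234 + 7.943917 + 5.109814) = 7.71·18.668965 = 143.937723 m
RSR: p² = 2 + d² − 2cos(α−β) + 2d(sin β − sin α) = 24.263461; p = √p² = 4.925795; φ = atan2(cos α − cos β, d − sin α + sin β) = 0.100239 rad; t = (α − φ) mod 2π = 0.505622 rad, q = (φ − β) mod 2π = 1.335701 rad → L = 7.71·(0.505622 + 4.925795 + 1.335701) = 7.71·6.767118 = 52.174478 m
LSR: p² = d² − 2 + 2cos(α−β) + 2d(sin α + sin β) = 33.806724; p = √p² = 5.814355; φ = atan2(−cos α − cos β, d + sin α + sin β) − atan2(−2, p) = 0.142978 rad; t = (φ − α) mod 2π = 5.820303 rad, q = (φ − β) mod 2π = 1.378440 rad → L = 7.71·(5.820303 + 5.814355 + 1.378440) = 7.71·13.013098 = 100.330987 m
RSL: p² = d² − 2 + 2cos(α−β) − 2d(sin α + sin β) = 43.424649; p = √p² = 6.589738; φ = atan2(cos α + cos β, d − sin α − sin β) − atan2(2, p) = -0.126727 rad; t = (α − φ) mod 2π = 0.732587 rad, q = (β − φ) mod 2π = 5.174450 rad → L = 7.71·(0.732587 + 6.589738 + 5.174450) = 7.71·12.496775 = 96.350138 m
RLR: c = (6 − d² + 2cos(α−β) + 2d(sin α − sin β))/8 = -2.032933, |c| > 1 → infeasible
LRL: c = (6 − d² + 2cos(α−β) − 2d(sin α − sin β))/8 = -6.888227, |c| > 1 → infeasible
Shortest: RSR with L = 52.174478 m ≈ 52.1745 m
Convert RSR to answer units (arcs ×180/π): t = 0.505622·180/π = 28.9700°, p = ρ·p = 7.71·4.925795 = 37.9779 m, q = 1.335701·180/π = 76.5300°, L = 52.1745 m.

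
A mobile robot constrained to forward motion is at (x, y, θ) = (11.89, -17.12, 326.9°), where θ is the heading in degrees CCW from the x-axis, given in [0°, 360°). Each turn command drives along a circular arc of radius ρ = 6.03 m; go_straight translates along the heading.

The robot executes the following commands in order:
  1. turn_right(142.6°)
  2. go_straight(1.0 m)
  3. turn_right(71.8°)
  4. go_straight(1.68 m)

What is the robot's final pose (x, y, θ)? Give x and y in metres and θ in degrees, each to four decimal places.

(1.3859, -23.0019, 112.5000°)

set_pose: (x, y, θ) = (11.8900, -17.1200, 326.9000°), ρ = 6.03
turn_right(142.6°): centre at ρ to the right, rotate −142.6° → (9.0491, -28.1845, 184.3000°)
go_straight(1.0): x += 1.0·cos θ, y += 1.0·sin θ → (8.0519, -28.2594, 184.3000°)
turn_right(71.8°): centre at ρ to the right, rotate −71.8° → (2.0288, -24.5540, 112.5000°)
go_straight(1.68): x += 1.68·cos θ, y += 1.68·sin θ → (1.3859, -23.0019, 112.5000°)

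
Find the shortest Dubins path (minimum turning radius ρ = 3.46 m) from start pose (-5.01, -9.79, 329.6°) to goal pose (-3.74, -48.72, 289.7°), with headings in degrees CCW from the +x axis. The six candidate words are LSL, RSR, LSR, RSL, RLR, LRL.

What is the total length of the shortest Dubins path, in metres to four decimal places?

39.5741 m

Let ψ = atan2(Δy, Δx) = atan2(-38.93, 1.27) = -88.1315° be the start→goal bearing.
Normalize: d = |goal − start| / ρ = 38.950710/3.46 = 11.257431, α = (θ_start − ψ) mod 360° = 57.7315° = 1.007605 rad, β = (θ_goal − ψ) mod 360° = 17.8315° = 0.311219 rad.
Common terms: sin α = 0.845556, cos α = 0.533887, sin β = 0.306219, cos β = 0.951961, cos(α−β) = 0.767165, d² = 126.729744. Work in radians in the unit-radius frame; every candidate has L = ρ·(t + p + q).
LSL: p² = 2 + d² − 2cos(α−β) + 2d(sin α − sin β) = 139.338502; p = √p² = 11.804173; φ = atan2(cos β − cos α, d + sin α − sin β) = 0.035425 rad; t = (φ − α) mod 2π = 5.311005 rad, q = (β − φ) mod 2π = 0.275794 rad → L = 3.46·(5.311005 + 11.804173 + 0.275794) = 3.46·17.390972 = 60.172763 m
RSR: p² = 2 + d² − 2cos(α−β) + 2d(sin β − sin α) = 115.052325; p = √p² = 10.726245; φ = atan2(cos α − cos β, d − sin α + sin β) = -0.038987 rad; t = (α − φ) mod 2π = 1.046592 rad, q = (φ − β) mod 2π = 5.932980 rad → L = 3.46·(1.046592 + 10.726245 + 5.932980) = 3.46·17.705816 = 61.262125 m
LSR: p² = d² − 2 + 2cos(α−β) + 2d(sin α + sin β) = 152.196123; p = √p² = 12.336779; φ = atan2(−cos α − cos β, d + sin α + sin β) − atan2(−2, p) = 0.041548 rad; t = (φ − α) mod 2π = 5.317129 rad, q = (φ − β) mod 2π = 6.013515 rad → L = 3.46·(5.317129 + 12.336779 + 6.013515) = 3.46·23.667423 = 81.889283 m
RSL: p² = d² − 2 + 2cos(α−β) − 2d(sin α + sin β) = 100.332025; p = √p² = 10.016587; φ = atan2(cos α + cos β, d − sin α − sin β) − atan2(2, p) = -0.051092 rad; t = (α − φ) mod 2π = 1.058697 rad, q = (β − φ) mod 2π = 0.362310 rad → L = 3.46·(1.058697 + 10.016587 + 0.362310) = 3.46·11.437595 = 39.574078 m
RLR: c = (6 − d² + 2cos(α−β) + 2d(sin α − sin β))/8 = -13.381541, |c| > 1 → infeasible
LRL: c = (6 − d² + 2cos(α−β) − 2d(sin α − sin β))/8 = -16.417313, |c| > 1 → infeasible
Shortest: RSL with L = 39.574078 m ≈ 39.5741 m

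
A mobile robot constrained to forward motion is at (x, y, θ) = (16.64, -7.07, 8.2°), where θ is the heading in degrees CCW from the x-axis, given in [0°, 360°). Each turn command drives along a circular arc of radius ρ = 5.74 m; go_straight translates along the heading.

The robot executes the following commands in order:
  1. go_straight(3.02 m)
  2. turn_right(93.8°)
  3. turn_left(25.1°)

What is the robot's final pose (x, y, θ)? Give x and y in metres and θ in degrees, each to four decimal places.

set_pose: (x, y, θ) = (16.6400, -7.0700, 8.2000°), ρ = 5.74
go_straight(3.02): x += 3.02·cos θ, y += 3.02·sin θ → (19.6291, -6.6393, 8.2000°)
turn_right(93.8°): centre at ρ to the right, rotate −93.8° → (26.1709, -11.8802, -85.6000° ≡ 274.4000°)
turn_left(25.1°): centre at ρ to the left, rotate +25.1° → (26.8981, -14.2664, 299.5000°)

(26.8981, -14.2664, 299.5000°)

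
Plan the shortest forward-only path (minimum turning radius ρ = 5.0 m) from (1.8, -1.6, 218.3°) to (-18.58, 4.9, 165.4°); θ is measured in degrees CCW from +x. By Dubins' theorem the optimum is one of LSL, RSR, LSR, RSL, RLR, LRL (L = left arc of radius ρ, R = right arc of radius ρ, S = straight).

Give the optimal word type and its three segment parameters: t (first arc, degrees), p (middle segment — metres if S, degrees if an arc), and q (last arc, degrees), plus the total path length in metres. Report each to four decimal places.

RSL: t = 63.7116°, p = 15.7767 m, q = 10.8116°, L = 22.2801 m

Let ψ = atan2(Δy, Δx) = atan2(6.50, -20.38) = 162.3104° be the start→goal bearing.
Normalize: d = |goal − start| / ρ = 21.391456/5.0 = 4.278291, α = (θ_start − ψ) mod 360° = 55.9896° = 0.977202 rad, β = (θ_goal − ψ) mod 360° = 3.0896° = 0.053923 rad.
Common terms: sin α = 0.828936, cos α = 0.559344, sin β = 0.053897, cos β = 0.998546, cos(α−β) = 0.603208, d² = 18.303776. Work in radians in the unit-radius frame; every candidate has L = ρ·(t + p + q).
LSL: p² = 2 + d² − 2cos(α−β) + 2d(sin α − sin β) = 25.729043; p = √p² = 5.072380; φ = atan2(cos β − cos α, d + sin α − sin β) = 0.086696 rad; t = (φ − α) mod 2π = 5.392679 rad, q = (β − φ) mod 2π = 6.250413 rad → L = 5.0·(5.392679 + 5.072380 + 6.250413) = 5.0·16.715472 = 83.577359 m
RSR: p² = 2 + d² − 2cos(α−β) + 2d(sin β − sin α) = 12.465677; p = √p² = 3.530677; φ = atan2(cos α − cos β, d − sin α + sin β) = -0.124719 rad; t = (α − φ) mod 2π = 1.101922 rad, q = (φ − β) mod 2π = 6.104543 rad → L = 5.0·(1.101922 + 3.530677 + 6.104543) = 5.0·10.737141 = 53.685705 m
LSR: p² = d² − 2 + 2cos(α−β) + 2d(sin α + sin β) = 25.064224; p = √p² = 5.006418; φ = atan2(−cos α − cos β, d + sin α + sin β) − atan2(−2, p) = 0.086910 rad; t = (φ − α) mod 2π = 5.392893 rad, q = (φ − β) mod 2π = 0.032987 rad → L = 5.0·(5.392893 + 5.006418 + 0.032987) = 5.0·10.432298 = 52.161492 m
RSL: p² = d² − 2 + 2cos(α−β) − 2d(sin α + sin β) = 9.956160; p = √p² = 3.155338; φ = atan2(cos α + cos β, d − sin α − sin β) − atan2(2, p) = -0.134775 rad; t = (α − φ) mod 2π = 1.111977 rad, q = (β − φ) mod 2π = 0.188698 rad → L = 5.0·(1.111977 + 3.155338 + 0.188698) = 5.0·4.456013 = 22.280065 m
RLR: c = (6 − d² + 2cos(α−β) + 2d(sin α − sin β))/8 = -0.558210; p = 2π − arccos c = 4.120163 rad; φ = atan2(cos α − cos β, d − sin α + sin β) = -0.124719 rad; t = (α − φ + p/2) mod 2π = 3.162003 rad, q = (α − β − t + p) mod 2π = 1.881439 rad → L = 5.0·(3.162003 + 4.120163 + 1.881439) = 5.0·9.163604 = 45.818022 m
LRL: c = (6 − d² + 2cos(α−β) − 2d(sin α − sin β))/8 = -2.216130, |c| > 1 → infeasible
Shortest: RSL with L = 22.280065 m ≈ 22.2801 m
Convert RSL to answer units (arcs ×180/π): t = 1.111977·180/π = 63.7116°, p = ρ·p = 5.0·3.155338 = 15.7767 m, q = 0.188698·180/π = 10.8116°, L = 22.2801 m.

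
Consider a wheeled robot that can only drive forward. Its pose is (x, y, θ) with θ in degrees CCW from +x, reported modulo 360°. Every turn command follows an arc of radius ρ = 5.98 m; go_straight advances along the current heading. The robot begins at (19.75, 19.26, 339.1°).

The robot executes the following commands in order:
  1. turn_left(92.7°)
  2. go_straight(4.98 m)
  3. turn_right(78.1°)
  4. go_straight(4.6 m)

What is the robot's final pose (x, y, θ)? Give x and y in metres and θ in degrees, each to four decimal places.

set_pose: (x, y, θ) = (19.7500, 19.2600, 339.1000°), ρ = 5.98
turn_left(92.7°): centre at ρ to the left, rotate +92.7° → (27.5641, 22.9788, 431.8000° ≡ 71.8000°)
go_straight(4.98): x += 4.98·cos θ, y += 4.98·sin θ → (29.1196, 27.7096, 71.8000°)
turn_right(78.1°): centre at ρ to the right, rotate −78.1° → (35.4566, 31.7858, -6.3000° ≡ 353.7000°)
go_straight(4.6): x += 4.6·cos θ, y += 4.6·sin θ → (40.0288, 31.2810, 353.7000°)

(40.0288, 31.2810, 353.7000°)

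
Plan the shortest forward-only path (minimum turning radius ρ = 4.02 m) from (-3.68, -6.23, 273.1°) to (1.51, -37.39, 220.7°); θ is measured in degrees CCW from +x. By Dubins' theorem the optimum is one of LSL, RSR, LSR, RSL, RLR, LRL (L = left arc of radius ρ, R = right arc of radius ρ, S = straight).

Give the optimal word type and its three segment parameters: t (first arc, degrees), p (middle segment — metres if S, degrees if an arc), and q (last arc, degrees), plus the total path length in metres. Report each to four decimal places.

LSR: t = 10.4441°, p = 27.2033 m, q = 62.8441°, L = 32.3454 m

Let ψ = atan2(Δy, Δx) = atan2(-31.16, 5.19) = -80.5436° be the start→goal bearing.
Normalize: d = |goal − start| / ρ = 31.589266/4.02 = 7.858026, α = (θ_start − ψ) mod 360° = 353.6436° = 6.172246 rad, β = (θ_goal − ψ) mod 360° = 301.2436° = 5.257693 rad.
Common terms: sin α = -0.110712, cos α = 0.993853, sin β = -0.854969, cos β = 0.518678, cos(α−β) = 0.610145, d² = 61.748577. Work in radians in the unit-radius frame; every candidate has L = ρ·(t + p + q).
LSL: p² = 2 + d² − 2cos(α−β) + 2d(sin α − sin β) = 74.225076; p = √p² = 8.615398; φ = atan2(cos β − cos α, d + sin α − sin β) = -0.055182 rad; t = (φ − α) mod 2π = 0.055757 rad, q = (β − φ) mod 2π = 5.312875 rad → L = 4.02·(0.055757 + 8.615398 + 5.312875) = 4.02·13.984030 = 56.215802 m
RSR: p² = 2 + d² − 2cos(α−β) + 2d(sin β − sin α) = 50.831497; p = √p² = 7.129621; φ = atan2(cos α − cos β, d − sin α + sin β) = 0.066697 rad; t = (α − φ) mod 2π = 6.105549 rad, q = (φ − β) mod 2π = 1.092189 rad → L = 4.02·(6.105549 + 7.129621 + 1.092189) = 4.02·14.327359 = 57.595983 m
LSR: p² = d² − 2 + 2cos(α−β) + 2d(sin α + sin β) = 45.792168; p = √p² = 6.766991; φ = atan2(−cos α − cos β, d + sin α + sin β) − atan2(−2, p) = 0.071345 rad; t = (φ − α) mod 2π = 0.182284 rad, q = (φ − β) mod 2π = 1.096837 rad → L = 4.02·(0.182284 + 6.766991 + 1.096837) = 4.02·8.046112 = 32.345371 m
RSL: p² = d² − 2 + 2cos(α−β) − 2d(sin α + sin β) = 76.145567; p = √p² = 8.726143; φ = atan2(cos α + cos β, d − sin α − sin β) − atan2(2, p) = -0.055538 rad; t = (α − φ) mod 2π = 6.227784 rad, q = (β − φ) mod 2π = 5.313232 rad → L = 4.02·(6.227784 + 8.726143 + 5.313232) = 4.02·20.267158 = 81.473977 m
RLR: c = (6 − d² + 2cos(α−β) + 2d(sin α − sin β))/8 = -5.353937, |c| > 1 → infeasible
LRL: c = (6 − d² + 2cos(α−β) − 2d(sin α − sin β))/8 = -8.278135, |c| > 1 → infeasible
Shortest: LSR with L = 32.345371 m ≈ 32.3454 m
Convert LSR to answer units (arcs ×180/π): t = 0.182284·180/π = 10.4441°, p = ρ·p = 4.02·6.766991 = 27.2033 m, q = 1.096837·180/π = 62.8441°, L = 32.3454 m.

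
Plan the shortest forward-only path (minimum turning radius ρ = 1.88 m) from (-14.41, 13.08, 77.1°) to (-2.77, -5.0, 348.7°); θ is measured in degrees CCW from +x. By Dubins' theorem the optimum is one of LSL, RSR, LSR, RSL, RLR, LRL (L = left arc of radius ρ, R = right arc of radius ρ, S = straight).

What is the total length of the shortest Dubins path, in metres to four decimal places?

25.1001 m

Let ψ = atan2(Δy, Δx) = atan2(-18.08, 11.64) = -57.2264° be the start→goal bearing.
Normalize: d = |goal − start| / ρ = 21.502930/1.88 = 11.437729, α = (θ_start − ψ) mod 360° = 134.3264° = 2.344437 rad, β = (θ_goal − ψ) mod 360° = 45.9264° = 0.801566 rad.
Common terms: sin α = 0.715371, cos α = -0.698744, sin β = 0.718446, cos β = 0.695582, cos(α−β) = 0.027922, d² = 130.821639. Work in radians in the unit-radius frame; every candidate has L = ρ·(t + p + q).
LSL: p² = 2 + d² − 2cos(α−β) + 2d(sin α − sin β) = 132.695458; p = √p² = 11.519351; φ = atan2(cos β − cos α, d + sin α − sin β) = 0.121340 rad; t = (φ − α) mod 2π = 4.060088 rad, q = (β − φ) mod 2π = 0.680226 rad → L = 1.88·(4.060088 + 11.519351 + 0.680226) = 1.88·16.259666 = 30.568172 m
RSR: p² = 2 + d² − 2cos(α−β) + 2d(sin β − sin α) = 132.836133; p = √p² = 11.525456; φ = atan2(cos α − cos β, d − sin α + sin β) = -0.121275 rad; t = (α − φ) mod 2π = 2.465712 rad, q = (φ − β) mod 2π = 5.360344 rad → L = 1.88·(2.465712 + 11.525456 + 5.360344) = 1.88·19.351512 = 36.380843 m
LSR: p² = d² − 2 + 2cos(α−β) + 2d(sin α + sin β) = 161.676719; p = √p² = 12.715216; φ = atan2(−cos α − cos β, d + sin α + sin β) − atan2(−2, p) = 0.156259 rad; t = (φ − α) mod 2π = 4.095007 rad, q = (φ − β) mod 2π = 5.637879 rad → L = 1.88·(4.095007 + 12.715216 + 5.637879) = 1.88·22.448102 = 42.202432 m
RSL: p² = d² − 2 + 2cos(α−β) − 2d(sin α + sin β) = 96.078246; p = √p² = 9.801951; φ = atan2(cos α + cos β, d − sin α − sin β) − atan2(2, p) = -0.201594 rad; t = (α − φ) mod 2π = 2.546031 rad, q = (β − φ) mod 2π = 1.003160 rad → L = 1.88·(2.546031 + 9.801951 + 1.003160) = 1.88·13.351143 = 25.100148 m
RLR: c = (6 − d² + 2cos(α−β) + 2d(sin α − sin β))/8 = -15.604517, |c| > 1 → infeasible
LRL: c = (6 − d² + 2cos(α−β) − 2d(sin α − sin β))/8 = -15.586932, |c| > 1 → infeasible
Shortest: RSL with L = 25.100148 m ≈ 25.1001 m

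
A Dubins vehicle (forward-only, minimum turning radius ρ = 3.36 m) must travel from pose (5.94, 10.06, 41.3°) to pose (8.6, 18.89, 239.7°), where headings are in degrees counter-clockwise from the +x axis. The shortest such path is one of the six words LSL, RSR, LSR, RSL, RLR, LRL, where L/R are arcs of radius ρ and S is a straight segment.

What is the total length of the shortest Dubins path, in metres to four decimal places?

20.6852 m

Let ψ = atan2(Δy, Δx) = atan2(8.83, 2.66) = 73.2353° be the start→goal bearing.
Normalize: d = |goal − start| / ρ = 9.221957/3.36 = 2.744630, α = (θ_start − ψ) mod 360° = 328.0647° = 5.725809 rad, β = (θ_goal − ψ) mod 360° = 166.4647° = 2.905357 rad.
Common terms: sin α = -0.528961, cos α = 0.848646, sin β = 0.234044, cos β = -0.972226, cos(α−β) = -0.948876, d² = 7.532995. Work in radians in the unit-radius frame; every candidate has L = ρ·(t + p + q).
LSL: p² = 2 + d² − 2cos(α−β) + 2d(sin α − sin β) = 7.242411; p = √p² = 2.691173; φ = atan2(cos β − cos α, d + sin α − sin β) = -0.743148 rad; t = (φ − α) mod 2π = 6.097414 rad, q = (β − φ) mod 2π = 3.648505 rad → L = 3.36·(6.097414 + 2.691173 + 3.648505) = 3.36·12.437091 = 41.788627 m
RSR: p² = 2 + d² − 2cos(α−β) + 2d(sin β − sin α) = 15.619083; p = √p² = 3.952099; φ = atan2(cos α − cos β, d − sin α + sin β) = 0.478824 rad; t = (α − φ) mod 2π = 5.246986 rad, q = (φ − β) mod 2π = 3.856652 rad → L = 3.36·(5.246986 + 3.952099 + 3.856652) = 3.36·13.055736 = 43.867273 m
LSR: p² = d² − 2 + 2cos(α−β) + 2d(sin α + sin β) = 2.016367; p = √p² = 1.419988; φ = atan2(−cos α − cos β, d + sin α + sin β) − atan2(−2, p) = 1.003798 rad; t = (φ − α) mod 2π = 1.561174 rad, q = (φ − β) mod 2π = 4.381626 rad → L = 3.36·(1.561174 + 1.419988 + 4.381626) = 3.36·7.362789 = 24.738971 m
RSL: p² = d² − 2 + 2cos(α−β) − 2d(sin α + sin β) = 5.254119; p = √p² = 2.292186; φ = atan2(cos α + cos β, d − sin α − sin β) − atan2(2, p) = -0.758064 rad; t = (α − φ) mod 2π = 0.200688 rad, q = (β − φ) mod 2π = 3.663421 rad → L = 3.36·(0.200688 + 2.292186 + 3.663421) = 3.36·6.156295 = 20.685153 m
RLR: c = (6 − d² + 2cos(α−β) + 2d(sin α − sin β))/8 = -0.952385; p = 2π − arccos c = 3.451423 rad; φ = atan2(cos α − cos β, d − sin α + sin β) = 0.478824 rad; t = (α − φ + p/2) mod 2π = 0.689512 rad, q = (α − β − t + p) mod 2π = 5.582363 rad → L = 3.36·(0.689512 + 3.451423 + 5.582363) = 3.36·9.723298 = 32.670280 m
LRL: c = (6 − d² + 2cos(α−β) − 2d(sin α − sin β))/8 = 0.094699; p = 2π − arccos c = 4.807230 rad; φ = atan2(cos β − cos α, d + sin α − sin β) = -0.743148 rad; t = (φ − α + p/2) mod 2π = 2.217843 rad, q = (β − α − t + p) mod 2π = 6.052120 rad → L = 3.36·(2.217843 + 4.807230 + 6.052120) = 3.36·13.077193 = 43.939367 m
Shortest: RSL with L = 20.685153 m ≈ 20.6852 m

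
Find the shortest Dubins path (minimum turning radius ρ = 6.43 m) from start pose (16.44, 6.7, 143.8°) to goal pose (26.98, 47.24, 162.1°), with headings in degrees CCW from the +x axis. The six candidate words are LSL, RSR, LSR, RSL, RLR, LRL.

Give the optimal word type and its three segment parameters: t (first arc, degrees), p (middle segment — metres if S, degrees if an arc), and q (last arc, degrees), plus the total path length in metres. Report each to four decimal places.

RSL: t = 88.7938°, p = 26.6810 m, q = 107.0938°, L = 48.6644 m

Let ψ = atan2(Δy, Δx) = atan2(40.54, 10.54) = 75.4263° be the start→goal bearing.
Normalize: d = |goal − start| / ρ = 41.887745/6.43 = 6.514424, α = (θ_start − ψ) mod 360° = 68.3737° = 1.193346 rad, β = (θ_goal − ψ) mod 360° = 86.6737° = 1.512741 rad.
Common terms: sin α = 0.929607, cos α = 0.368552, sin β = 0.998315, cos β = 0.058023, cos(α−β) = 0.949425, d² = 42.437718. Work in radians in the unit-radius frame; every candidate has L = ρ·(t + p + q).
LSL: p² = 2 + d² − 2cos(α−β) + 2d(sin α − sin β) = 41.643681; p = √p² = 6.453192; φ = atan2(cos β − cos α, d + sin α − sin β) = -0.048139 rad; t = (φ − α) mod 2π = 5.041701 rad, q = (β − φ) mod 2π = 1.560880 rad → L = 6.43·(5.041701 + 6.453192 + 1.560880) = 6.43·13.055772 = 83.948615 m
RSR: p² = 2 + d² − 2cos(α−β) + 2d(sin β − sin α) = 43.434052; p = √p² = 6.590452; φ = atan2(cos α − cos β, d − sin α + sin β) = 0.047135 rad; t = (α − φ) mod 2π = 1.146210 rad, q = (φ − β) mod 2π = 4.817580 rad → L = 6.43·(1.146210 + 6.590452 + 4.817580) = 6.43·12.554242 = 80.723774 m
LSR: p² = d² − 2 + 2cos(α−β) + 2d(sin α + sin β) = 67.455179; p = √p² = 8.213110; φ = atan2(−cos α − cos β, d + sin α + sin β) − atan2(−2, p) = 0.188379 rad; t = (φ − α) mod 2π = 5.278218 rad, q = (φ − β) mod 2π = 4.958823 rad → L = 6.43·(5.278218 + 8.213110 + 4.958823) = 6.43·18.450152 = 118.634477 m
RSL: p² = d² − 2 + 2cos(α−β) − 2d(sin α + sin β) = 17.217959; p = √p² = 4.149453; φ = atan2(cos α + cos β, d − sin α − sin β) − atan2(2, p) = -0.356397 rad; t = (α − φ) mod 2π = 1.549743 rad, q = (β − φ) mod 2π = 1.869139 rad → L = 6.43·(1.549743 + 4.149453 + 1.869139) = 6.43·7.568335 = 48.664394 m
RLR: c = (6 − d² + 2cos(α−β) + 2d(sin α − sin β))/8 = -4.429257, |c| > 1 → infeasible
LRL: c = (6 − d² + 2cos(α−β) − 2d(sin α − sin β))/8 = -4.205460, |c| > 1 → infeasible
Shortest: RSL with L = 48.664394 m ≈ 48.6644 m
Convert RSL to answer units (arcs ×180/π): t = 1.549743·180/π = 88.7938°, p = ρ·p = 6.43·4.149453 = 26.6810 m, q = 1.869139·180/π = 107.0938°, L = 48.6644 m.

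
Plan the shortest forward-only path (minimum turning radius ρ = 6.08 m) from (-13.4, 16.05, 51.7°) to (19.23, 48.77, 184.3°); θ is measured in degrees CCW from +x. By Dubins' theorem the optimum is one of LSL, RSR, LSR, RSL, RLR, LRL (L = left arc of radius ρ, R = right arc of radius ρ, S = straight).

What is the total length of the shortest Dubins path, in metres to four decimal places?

58.4101 m

Let ψ = atan2(Δy, Δx) = atan2(32.72, 32.63) = 45.0789° be the start→goal bearing.
Normalize: d = |goal − start| / ρ = 46.209472/6.08 = 7.600242, α = (θ_start − ψ) mod 360° = 6.6211° = 0.115560 rad, β = (θ_goal − ψ) mod 360° = 139.2211° = 2.429866 rad.
Common terms: sin α = 0.115303, cos α = 0.993330, sin β = 0.653142, cos β = -0.757236, cos(α−β) = -0.676876, d² = 57.763680. Work in radians in the unit-radius frame; every candidate has L = ρ·(t + p + q).
LSL: p² = 2 + d² − 2cos(α−β) + 2d(sin α − sin β) = 52.942018; p = √p² = 7.276127; φ = atan2(cos β − cos α, d + sin α − sin β) = -0.242974 rad; t = (φ − α) mod 2π = 5.924651 rad, q = (β − φ) mod 2π = 2.672840 rad → L = 6.08·(5.924651 + 7.276127 + 2.672840) = 6.08·15.873618 = 96.511600 m
RSR: p² = 2 + d² − 2cos(α−β) + 2d(sin β − sin α) = 69.292846; p = √p² = 8.324232; φ = atan2(cos α − cos β, d − sin α + sin β) = 0.211879 rad; t = (α − φ) mod 2π = 6.186866 rad, q = (φ − β) mod 2π = 4.065198 rad → L = 6.08·(6.186866 + 8.324232 + 4.065198) = 6.08·18.576296 = 112.943883 m
LSR: p² = d² − 2 + 2cos(α−β) + 2d(sin α + sin β) = 66.090660; p = √p² = 8.129616; φ = atan2(−cos α − cos β, d + sin α + sin β) − atan2(−2, p) = 0.213019 rad; t = (φ − α) mod 2π = 0.097460 rad, q = (φ − β) mod 2π = 4.066338 rad → L = 6.08·(0.097460 + 8.129616 + 4.066338) = 6.08·12.293414 = 74.743958 m
RSL: p² = d² − 2 + 2cos(α−β) − 2d(sin α + sin β) = 42.729196; p = √p² = 6.536757; φ = atan2(cos α + cos β, d − sin α − sin β) − atan2(2, p) = -0.262373 rad; t = (α − φ) mod 2π = 0.377933 rad, q = (β − φ) mod 2π = 2.692240 rad → L = 6.08·(0.377933 + 6.536757 + 2.692240) = 6.08·9.606930 = 58.410133 m
RLR: c = (6 − d² + 2cos(α−β) + 2d(sin α − sin β))/8 = -7.661606, |c| > 1 → infeasible
LRL: c = (6 − d² + 2cos(α−β) − 2d(sin α − sin β))/8 = -5.617752, |c| > 1 → infeasible
Shortest: RSL with L = 58.410133 m ≈ 58.4101 m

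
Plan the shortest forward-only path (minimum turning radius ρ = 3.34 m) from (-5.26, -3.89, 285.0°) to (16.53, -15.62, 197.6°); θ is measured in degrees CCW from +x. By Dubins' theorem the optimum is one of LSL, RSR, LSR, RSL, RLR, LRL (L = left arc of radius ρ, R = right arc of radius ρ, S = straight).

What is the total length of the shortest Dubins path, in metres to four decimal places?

31.6001 m

Let ψ = atan2(Δy, Δx) = atan2(-11.73, 21.79) = -28.2945° be the start→goal bearing.
Normalize: d = |goal − start| / ρ = 24.746656/3.34 = 7.409179, α = (θ_start − ψ) mod 360° = 313.2945° = 5.468020 rad, β = (θ_goal − ψ) mod 360° = 225.8945° = 3.942602 rad.
Common terms: sin α = -0.727839, cos α = 0.685748, sin β = -0.718059, cos β = -0.695982, cos(α−β) = 0.045363, d² = 54.895927. Work in radians in the unit-radius frame; every candidate has L = ρ·(t + p + q).
LSL: p² = 2 + d² − 2cos(α−β) + 2d(sin α − sin β) = 56.660285; p = √p² = 7.527303; φ = atan2(cos β − cos α, d + sin α − sin β) = -0.184609 rad; t = (φ − α) mod 2π = 0.630556 rad, q = (β − φ) mod 2π = 4.127212 rad → L = 3.34·(0.630556 + 7.527303 + 4.127212) = 3.34·12.285070 = 41.032134 m
RSR: p² = 2 + d² − 2cos(α−β) + 2d(sin β − sin α) = 56.950117; p = √p² = 7.546530; φ = atan2(cos α − cos β, d − sin α + sin β) = 0.184134 rad; t = (α − φ) mod 2π = 5.283887 rad, q = (φ − β) mod 2π = 2.524716 rad → L = 3.34·(5.283887 + 7.546530 + 2.524716) = 3.34·15.355133 = 51.286145 m
LSR: p² = d² − 2 + 2cos(α−β) + 2d(sin α + sin β) = 31.560819; p = √p² = 5.617902; φ = atan2(−cos α − cos β, d + sin α + sin β) − atan2(−2, p) = 0.343730 rad; t = (φ − α) mod 2π = 1.158895 rad, q = (φ − β) mod 2π = 2.684313 rad → L = 3.34·(1.158895 + 5.617902 + 2.684313) = 3.34·9.461110 = 31.600108 m
RSL: p² = d² − 2 + 2cos(α−β) − 2d(sin α + sin β) = 74.412487; p = √p² = 8.626267; φ = atan2(cos α + cos β, d − sin α − sin β) − atan2(2, p) = -0.228980 rad; t = (α − φ) mod 2π = 5.697001 rad, q = (β − φ) mod 2π = 4.171583 rad → L = 3.34·(5.697001 + 8.626267 + 4.171583) = 3.34·18.494851 = 61.772802 m
RLR: c = (6 − d² + 2cos(α−β) + 2d(sin α − sin β))/8 = -6.118765, |c| > 1 → infeasible
LRL: c = (6 − d² + 2cos(α−β) − 2d(sin α − sin β))/8 = -6.082536, |c| > 1 → infeasible
Shortest: LSR with L = 31.600108 m ≈ 31.6001 m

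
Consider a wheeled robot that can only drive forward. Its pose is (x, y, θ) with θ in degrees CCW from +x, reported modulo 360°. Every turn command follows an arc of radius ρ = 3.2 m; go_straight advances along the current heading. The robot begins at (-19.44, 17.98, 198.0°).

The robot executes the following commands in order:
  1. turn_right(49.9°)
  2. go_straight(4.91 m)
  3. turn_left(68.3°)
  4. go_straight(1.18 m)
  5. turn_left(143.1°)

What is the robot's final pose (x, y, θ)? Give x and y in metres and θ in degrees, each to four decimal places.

(-28.9570, 14.2845, 359.5000°)

set_pose: (x, y, θ) = (-19.4400, 17.9800, 198.0000°), ρ = 3.2
turn_right(49.9°): centre at ρ to the right, rotate −49.9° → (-22.1199, 18.3067, 148.1000°)
go_straight(4.91): x += 4.91·cos θ, y += 4.91·sin θ → (-26.2883, 20.9013, 148.1000°)
turn_left(68.3°): centre at ρ to the left, rotate +68.3° → (-29.8783, 20.7603, 216.4000°)
go_straight(1.18): x += 1.18·cos θ, y += 1.18·sin θ → (-30.8280, 20.0600, 216.4000°)
turn_left(143.1°): centre at ρ to the left, rotate +143.1° → (-28.9570, 14.2845, 359.5000°)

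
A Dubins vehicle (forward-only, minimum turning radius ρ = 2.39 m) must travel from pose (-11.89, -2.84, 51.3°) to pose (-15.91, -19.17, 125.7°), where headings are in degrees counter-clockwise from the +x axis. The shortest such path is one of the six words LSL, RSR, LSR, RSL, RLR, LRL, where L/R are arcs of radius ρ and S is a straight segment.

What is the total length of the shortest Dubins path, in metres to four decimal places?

25.9211 m

Let ψ = atan2(Δy, Δx) = atan2(-16.33, -4.02) = -103.8297° be the start→goal bearing.
Normalize: d = |goal − start| / ρ = 16.817530/2.39 = 7.036623, α = (θ_start − ψ) mod 360° = 155.1297° = 2.707523 rad, β = (θ_goal − ψ) mod 360° = 229.5297° = 4.006048 rad.
Common terms: sin α = 0.420566, cos α = -0.907262, sin β = -0.760742, cos β = -0.649054, cos(α−β) = 0.268920, d² = 49.514067. Work in radians in the unit-radius frame; every candidate has L = ρ·(t + p + q).
LSL: p² = 2 + d² − 2cos(α−β) + 2d(sin α − sin β) = 67.601069; p = √p² = 8.221987; φ = atan2(cos β − cos α, d + sin α − sin β) = 0.031410 rad; t = (φ − α) mod 2π = 3.607072 rad, q = (β − φ) mod 2π = 3.974639 rad → L = 2.39·(3.607072 + 8.221987 + 3.974639) = 2.39·15.803697 = 37.770836 m
RSR: p² = 2 + d² − 2cos(α−β) + 2d(sin β − sin α) = 34.351385; p = √p² = 5.861005; φ = atan2(cos α − cos β, d − sin α + sin β) = -0.044069 rad; t = (α − φ) mod 2π = 2.751593 rad, q = (φ − β) mod 2π = 2.233067 rad → L = 2.39·(2.751593 + 5.861005 + 2.233067) = 2.39·10.845666 = 25.921141 m
LSR: p² = d² − 2 + 2cos(α−β) + 2d(sin α + sin β) = 43.264524; p = √p² = 6.577577; φ = atan2(−cos α − cos β, d + sin α + sin β) − atan2(−2, p) = 0.523536 rad; t = (φ − α) mod 2π = 4.099198 rad, q = (φ − β) mod 2π = 2.800673 rad → L = 2.39·(4.099198 + 6.577577 + 2.800673) = 2.39·13.477448 = 32.211100 m
RSL: p² = d² − 2 + 2cos(α−β) − 2d(sin α + sin β) = 52.839288; p = √p² = 7.269064; φ = atan2(cos α + cos β, d − sin α − sin β) − atan2(2, p) = -0.476420 rad; t = (α − φ) mod 2π = 3.183944 rad, q = (β − φ) mod 2π = 4.482469 rad → L = 2.39·(3.183944 + 7.269064 + 4.482469) = 2.39·14.935476 = 35.695789 m
RLR: c = (6 − d² + 2cos(α−β) + 2d(sin α − sin β))/8 = -3.293923, |c| > 1 → infeasible
LRL: c = (6 − d² + 2cos(α−β) − 2d(sin α − sin β))/8 = -7.450134, |c| > 1 → infeasible
Shortest: RSR with L = 25.921141 m ≈ 25.9211 m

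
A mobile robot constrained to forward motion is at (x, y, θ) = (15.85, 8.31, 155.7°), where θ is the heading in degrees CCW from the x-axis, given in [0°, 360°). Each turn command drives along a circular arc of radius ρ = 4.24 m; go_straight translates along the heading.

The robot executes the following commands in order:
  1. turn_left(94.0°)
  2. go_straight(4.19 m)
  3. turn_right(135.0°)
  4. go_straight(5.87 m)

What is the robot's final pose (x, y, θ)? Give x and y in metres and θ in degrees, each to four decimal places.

(-1.6067, 7.0191, 114.7000°)

set_pose: (x, y, θ) = (15.8500, 8.3100, 155.7000°), ρ = 4.24
turn_left(94.0°): centre at ρ to the left, rotate +94.0° → (10.1285, 5.9167, 249.7000°)
go_straight(4.19): x += 4.19·cos θ, y += 4.19·sin θ → (8.6749, 1.9869, 249.7000°)
turn_right(135.0°): centre at ρ to the right, rotate −135.0° → (0.8461, 1.6862, 114.7000°)
go_straight(5.87): x += 5.87·cos θ, y += 5.87·sin θ → (-1.6067, 7.0191, 114.7000°)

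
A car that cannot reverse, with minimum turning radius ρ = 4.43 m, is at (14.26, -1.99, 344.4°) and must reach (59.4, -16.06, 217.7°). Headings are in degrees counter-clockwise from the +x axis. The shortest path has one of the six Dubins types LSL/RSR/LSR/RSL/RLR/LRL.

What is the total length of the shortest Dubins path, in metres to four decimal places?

Let ψ = atan2(Δy, Δx) = atan2(-14.07, 45.14) = -17.3121° be the start→goal bearing.
Normalize: d = |goal − start| / ρ = 47.281968/4.43 = 10.673130, α = (θ_start − ψ) mod 360° = 1.7121° = 0.029882 rad, β = (θ_goal − ψ) mod 360° = 235.0121° = 4.101735 rad.
Common terms: sin α = 0.029877, cos α = 0.999554, sin β = -0.819273, cos β = -0.573403, cos(α−β) = -0.597625, d² = 113.915714. Work in radians in the unit-radius frame; every candidate has L = ρ·(t + p + q).
LSL: p² = 2 + d² − 2cos(α−β) + 2d(sin α − sin β) = 135.237151; p = √p² = 11.629151; φ = atan2(cos β − cos α, d + sin α − sin β) = -0.135676 rad; t = (φ − α) mod 2π = 6.117628 rad, q = (β − φ) mod 2π = 4.237411 rad → L = 4.43·(6.117628 + 11.629151 + 4.237411) = 4.43·21.984189 = 97.389959 m
RSR: p² = 2 + d² − 2cos(α−β) + 2d(sin β − sin α) = 98.984778; p = √p² = 9.949109; φ = atan2(cos α − cos β, d − sin α + sin β) = 0.158766 rad; t = (α − φ) mod 2π = 6.154301 rad, q = (φ − β) mod 2π = 2.340217 rad → L = 4.43·(6.154301 + 9.949109 + 2.340217) = 4.43·18.443627 = 81.705267 m
LSR: p² = d² − 2 + 2cos(α−β) + 2d(sin α + sin β) = 93.869814; p = √p² = 9.688644; φ = atan2(−cos α − cos β, d + sin α + sin β) − atan2(−2, p) = 0.160478 rad; t = (φ − α) mod 2π = 0.130597 rad, q = (φ − β) mod 2π = 2.341929 rad → L = 4.43·(0.130597 + 9.688644 + 2.341929) = 4.43·12.161169 = 53.873978 m
RSL: p² = d² − 2 + 2cos(α−β) − 2d(sin α + sin β) = 127.571114; p = √p² = 11.294738; φ = atan2(cos α + cos β, d − sin α − sin β) − atan2(2, p) = -0.138096 rad; t = (α − φ) mod 2π = 0.167978 rad, q = (β − φ) mod 2π = 4.239831 rad → L = 4.43·(0.167978 + 11.294738 + 4.239831) = 4.43·15.702548 = 69.562286 m
RLR: c = (6 − d² + 2cos(α−β) + 2d(sin α − sin β))/8 = -11.373097, |c| > 1 → infeasible
LRL: c = (6 − d² + 2cos(α−β) − 2d(sin α − sin β))/8 = -15.904644, |c| > 1 → infeasible
Shortest: LSR with L = 53.873978 m ≈ 53.8740 m

53.8740 m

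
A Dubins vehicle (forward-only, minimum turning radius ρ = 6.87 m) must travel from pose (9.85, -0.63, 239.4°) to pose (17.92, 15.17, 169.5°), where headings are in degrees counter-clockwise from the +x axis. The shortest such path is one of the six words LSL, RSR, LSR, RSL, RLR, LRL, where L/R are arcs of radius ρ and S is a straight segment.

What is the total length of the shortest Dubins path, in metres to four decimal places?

47.3589 m

Let ψ = atan2(Δy, Δx) = atan2(15.80, 8.07) = 62.9439° be the start→goal bearing.
Normalize: d = |goal − start| / ρ = 17.741615/6.87 = 2.582477, α = (θ_start − ψ) mod 360° = 176.4561° = 3.079740 rad, β = (θ_goal − ψ) mod 360° = 106.5561° = 1.859755 rad.
Common terms: sin α = 0.061813, cos α = -0.998088, sin β = 0.958541, cos β = -0.284954, cos(α−β) = 0.343660, d² = 6.669186. Work in radians in the unit-radius frame; every candidate has L = ρ·(t + p + q).
LSL: p² = 2 + d² − 2cos(α−β) + 2d(sin α − sin β) = 3.350308; p = √p² = 1.830385; φ = atan2(cos β − cos α, d + sin α − sin β) = 0.400207 rad; t = (φ − α) mod 2π = 3.603652 rad, q = (β − φ) mod 2π = 1.459548 rad → L = 6.87·(3.603652 + 1.830385 + 1.459548) = 6.87·6.893585 = 47.358929 m
RSR: p² = 2 + d² − 2cos(α−β) + 2d(sin β − sin α) = 12.613425; p = √p² = 3.551538; φ = atan2(cos α − cos β, d − sin α + sin β) = -0.202170 rad; t = (α − φ) mod 2π = 3.281910 rad, q = (φ − β) mod 2π = 4.221260 rad → L = 6.87·(3.281910 + 3.551538 + 4.221260) = 6.87·11.054709 = 75.945849 m
LSR: p² = d² − 2 + 2cos(α−β) + 2d(sin α + sin β) = 10.626588; p = √p² = 3.259845; φ = atan2(−cos α − cos β, d + sin α + sin β) − atan2(−2, p) = 0.892423 rad; t = (φ − α) mod 2π = 4.095868 rad, q = (φ − β) mod 2π = 5.315853 rad → L = 6.87·(4.095868 + 3.259845 + 5.315853) = 6.87·12.671566 = 87.053659 m
RSL: p² = d² − 2 + 2cos(α−β) − 2d(sin α + sin β) = 0.086422; p = √p² = 0.293977; φ = atan2(cos α + cos β, d − sin α − sin β) − atan2(2, p) = -2.112474 rad; t = (α − φ) mod 2π = 5.192214 rad, q = (β − φ) mod 2π = 3.972229 rad → L = 6.87·(5.192214 + 0.293977 + 3.972229) = 6.87·9.458421 = 64.979351 m
RLR: c = (6 − d² + 2cos(α−β) + 2d(sin α − sin β))/8 = -0.576678; p = 2π − arccos c = 4.097732 rad; φ = atan2(cos α − cos β, d − sin α + sin β) = -0.202170 rad; t = (α − φ + p/2) mod 2π = 5.330776 rad, q = (α − β − t + p) mod 2π = 6.270126 rad → L = 6.87·(5.330776 + 4.097732 + 6.270126) = 6.87·15.698635 = 107.849623 m
LRL: c = (6 − d² + 2cos(α−β) − 2d(sin α − sin β))/8 = 0.581211; p = 2π − arccos c = 5.332606 rad; φ = atan2(cos β − cos α, d + sin α − sin β) = 0.400207 rad; t = (φ − α + p/2) mod 2π = 6.269955 rad, q = (β − α − t + p) mod 2π = 4.125851 rad → L = 6.87·(6.269955 + 5.332606 + 4.125851) = 6.87·15.728411 = 108.054186 m
Shortest: LSL with L = 47.358929 m ≈ 47.3589 m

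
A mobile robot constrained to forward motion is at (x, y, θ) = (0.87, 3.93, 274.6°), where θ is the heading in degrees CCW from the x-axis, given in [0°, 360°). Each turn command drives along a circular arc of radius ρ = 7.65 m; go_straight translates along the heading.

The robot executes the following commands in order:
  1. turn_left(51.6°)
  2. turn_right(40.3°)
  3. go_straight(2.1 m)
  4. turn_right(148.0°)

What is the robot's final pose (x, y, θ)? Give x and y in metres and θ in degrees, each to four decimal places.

set_pose: (x, y, θ) = (0.8700, 3.9300, 274.6000°), ρ = 7.65
turn_left(51.6°): centre at ρ to the left, rotate +51.6° → (4.2397, -1.8135, 326.2000°)
turn_right(40.3°): centre at ρ to the right, rotate −40.3° → (7.3414, -6.0748, 285.9000°)
go_straight(2.1): x += 2.1·cos θ, y += 2.1·sin θ → (7.9167, -8.0944, 285.9000°)
turn_right(148.0°): centre at ρ to the right, rotate −148.0° → (-4.5694, -15.8663, 137.9000°)

(-4.5694, -15.8663, 137.9000°)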